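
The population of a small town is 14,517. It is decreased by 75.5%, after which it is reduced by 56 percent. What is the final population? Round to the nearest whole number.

Each change multiplies by a factor: 0.245 × 0.44 = 0.1078.
14,517 × 0.1078 = 1564.9326 ≈ 1,565.

1,565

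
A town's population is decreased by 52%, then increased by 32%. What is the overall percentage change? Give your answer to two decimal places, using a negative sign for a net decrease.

A 52% decrease multiplies by 0.48.
Then a 32% increase: 0.48 × 1.32 = 0.6336.
Overall factor 0.6336, i.e. -36.64%.

-36.64%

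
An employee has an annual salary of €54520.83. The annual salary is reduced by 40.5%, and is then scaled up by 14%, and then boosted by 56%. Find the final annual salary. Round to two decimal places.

Each change multiplies by a factor: 0.595 × 1.14 × 1.56 = 1.058148.
€54520.83 × 1.058148 = €57691.10722284 ≈ €57691.11.

€57691.11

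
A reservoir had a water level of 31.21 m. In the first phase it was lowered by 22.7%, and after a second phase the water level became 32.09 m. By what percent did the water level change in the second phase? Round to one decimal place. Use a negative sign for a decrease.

33.0%

After the first phase: 31.21 × 0.773 = 24.12533.
Second-phase multiplier: 32.09 ÷ 24.12533 ≈ 1.33014.
That is a change of 33.0%.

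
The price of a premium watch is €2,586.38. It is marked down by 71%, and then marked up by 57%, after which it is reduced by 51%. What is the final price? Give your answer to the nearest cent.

Each change multiplies by a factor: 0.29 × 1.57 × 0.49 = 0.223097.
€2,586.38 × 0.223097 = €577.01361886 ≈ €577.01.

€577.01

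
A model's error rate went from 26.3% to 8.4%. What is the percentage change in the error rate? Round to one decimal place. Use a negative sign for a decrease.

-68.1%

The change is 8.4 − 26.3 = -17.9 percentage points.
Relative to the original 26.3%, that is -17.9 ÷ 26.3 ≈ -68.1%.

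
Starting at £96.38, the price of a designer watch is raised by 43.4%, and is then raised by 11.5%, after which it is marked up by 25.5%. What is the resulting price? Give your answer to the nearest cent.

Each change multiplies by a factor: 1.434 × 1.115 × 1.255 = 2.00663205.
£96.38 × 2.00663205 = £193.399196979 ≈ £193.40.

£193.40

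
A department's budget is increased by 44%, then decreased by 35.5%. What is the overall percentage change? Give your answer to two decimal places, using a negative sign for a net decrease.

-7.12%

A 44% increase multiplies by 1.44.
Then a 35.5% decrease: 1.44 × 0.645 = 0.9288.
Overall factor 0.9288, i.e. -7.12%.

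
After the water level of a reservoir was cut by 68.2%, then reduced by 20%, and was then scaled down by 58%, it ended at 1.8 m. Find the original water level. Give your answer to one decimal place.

Undoing the 58% decrease: 1.8 ÷ 0.42 ≈ 4.285714.
Undoing the 20% decrease: 4.285714 ÷ 0.8 ≈ 5.357143.
Undoing the 68.2% decrease: 5.357143 ÷ 0.318 ≈ 16.8 m.

16.8 m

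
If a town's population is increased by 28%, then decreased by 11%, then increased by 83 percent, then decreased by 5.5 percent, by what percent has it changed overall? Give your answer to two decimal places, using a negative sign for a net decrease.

The combined multiplier is 1.28 × 0.89 × 1.83 × 0.945 = 1.97007552.
That corresponds to an increase of 97.01%.

97.01%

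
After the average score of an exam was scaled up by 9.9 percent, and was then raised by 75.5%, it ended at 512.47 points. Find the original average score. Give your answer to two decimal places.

265.70 points

Undoing the 75.5% increase: 512.47 ÷ 1.755 ≈ 292.005698.
Undoing the 9.9% increase: 292.005698 ÷ 1.099 ≈ 265.70 points.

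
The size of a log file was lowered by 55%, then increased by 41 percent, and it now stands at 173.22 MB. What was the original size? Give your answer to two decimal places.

Undoing the 41% increase: 173.22 ÷ 1.41 ≈ 122.851064.
Undoing the 55% decrease: 122.851064 ÷ 0.45 ≈ 273.00 MB.

273.00 MB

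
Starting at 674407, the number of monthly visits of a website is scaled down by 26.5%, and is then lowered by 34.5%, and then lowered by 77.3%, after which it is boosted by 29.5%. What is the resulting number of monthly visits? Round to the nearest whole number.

After the 26.5% decrease: 674407 × 0.735 = 495689.145.
Apply the 34.5% decrease: 495689.145 × 0.655 = 324676.389975.
77.3% decrease: 324676.389975 × 0.227 = 73701.540524325.
After the 29.5% increase: 73701.540524325 × 1.295 = 95443.494979000875 ≈ 95443.

95443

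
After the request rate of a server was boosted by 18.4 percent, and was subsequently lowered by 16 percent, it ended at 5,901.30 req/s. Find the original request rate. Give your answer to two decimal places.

Undoing the 16% decrease: 5,901.30 ÷ 0.84 ≈ 7025.357143.
Undoing the 18.4% increase: 7025.357143 ÷ 1.184 ≈ 5,933.58 req/s.

5,933.58 req/s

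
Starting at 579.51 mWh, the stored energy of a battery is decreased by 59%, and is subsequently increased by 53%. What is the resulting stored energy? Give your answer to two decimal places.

363.53 mWh

Apply the 59% decrease: 579.51 × 0.41 = 237.5991.
Apply the 53% increase: 237.5991 × 1.53 = 363.526623 ≈ 363.53.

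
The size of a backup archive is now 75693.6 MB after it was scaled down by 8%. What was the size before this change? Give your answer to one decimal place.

The overall multiplier applied was 0.92.
So the original size was 75693.6 ÷ 0.92 ≈ 82275.7 MB.

82275.7 MB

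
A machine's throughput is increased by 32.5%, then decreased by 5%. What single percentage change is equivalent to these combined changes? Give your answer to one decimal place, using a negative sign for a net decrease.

The combined multiplier is 1.325 × 0.95 = 1.25875.
That corresponds to an increase of 25.9%.

25.9%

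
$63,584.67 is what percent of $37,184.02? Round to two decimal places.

$63,584.67 ÷ $37,184.02 ≈ 171.00%.

171.00%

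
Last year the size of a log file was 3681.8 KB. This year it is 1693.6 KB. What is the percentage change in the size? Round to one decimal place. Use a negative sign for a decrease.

Change: 1693.6 − 3681.8 = -1988.2.
Relative to the original: -1988.2 ÷ 3681.8 ≈ -54.0%.

-54.0%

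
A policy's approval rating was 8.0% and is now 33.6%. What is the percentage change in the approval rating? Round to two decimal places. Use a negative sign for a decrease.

320.00%

The change is 33.6 − 8.0 = 25.6 percentage points.
Relative to the original 8.0%, that is 25.6 ÷ 8.0 = 320.00%.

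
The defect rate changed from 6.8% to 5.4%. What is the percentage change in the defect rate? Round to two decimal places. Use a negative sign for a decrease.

-20.59%

The change is 5.4 − 6.8 = -1.4 percentage points.
Relative to the original 6.8%, that is -1.4 ÷ 6.8 ≈ -20.59%.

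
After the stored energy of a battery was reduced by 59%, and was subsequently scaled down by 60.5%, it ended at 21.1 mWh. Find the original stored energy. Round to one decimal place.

The overall multiplier applied was 0.41 × 0.395 = 0.16195.
So the original stored energy was 21.1 ÷ 0.16195 ≈ 130.3 mWh.

130.3 mWh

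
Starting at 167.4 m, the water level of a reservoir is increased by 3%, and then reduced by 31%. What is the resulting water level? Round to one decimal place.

Each change multiplies by a factor: 1.03 × 0.69 = 0.7107.
167.4 × 0.7107 = 118.97118 ≈ 119.0.

119.0 m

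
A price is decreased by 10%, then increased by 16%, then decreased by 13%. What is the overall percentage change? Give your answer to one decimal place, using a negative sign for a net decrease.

The combined multiplier is 0.9 × 1.16 × 0.87 = 0.90828.
That corresponds to a decrease of 9.2%.

-9.2%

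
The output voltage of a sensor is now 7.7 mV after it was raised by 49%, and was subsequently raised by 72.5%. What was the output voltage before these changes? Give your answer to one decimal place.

3.0 mV

The overall multiplier applied was 1.49 × 1.725 = 2.57025.
So the original output voltage was 7.7 ÷ 2.57025 ≈ 3.0 mV.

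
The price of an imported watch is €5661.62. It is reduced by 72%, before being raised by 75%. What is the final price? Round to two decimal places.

Each change multiplies by a factor: 0.28 × 1.75 = 0.49.
€5661.62 × 0.49 = €2774.1938 ≈ €2774.19.

€2774.19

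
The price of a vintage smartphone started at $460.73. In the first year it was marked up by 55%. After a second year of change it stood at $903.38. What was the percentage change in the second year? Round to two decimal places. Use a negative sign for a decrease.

After the first year: $460.73 × 1.55 = $714.1315.
Second-year multiplier: $903.38 ÷ $714.1315 ≈ 1.265005.
That is a change of 26.50%.

26.50%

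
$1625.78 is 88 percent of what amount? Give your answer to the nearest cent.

$1847.48

$1625.78 ÷ 0.88 ≈ $1847.48.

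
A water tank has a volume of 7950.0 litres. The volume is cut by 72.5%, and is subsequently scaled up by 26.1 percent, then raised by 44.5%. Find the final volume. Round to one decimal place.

3983.7 litres

72.5% decrease: 7950.0 × 0.275 = 2186.25.
26.1% increase: 2186.25 × 1.261 = 2756.86125.
After the 44.5% increase: 2756.86125 × 1.445 = 3983.66450625 ≈ 3983.7.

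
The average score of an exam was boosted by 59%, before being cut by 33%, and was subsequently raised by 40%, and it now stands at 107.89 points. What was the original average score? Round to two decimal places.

72.34 points

The overall multiplier applied was 1.59 × 0.67 × 1.4 = 1.49142.
So the original average score was 107.89 ÷ 1.49142 ≈ 72.34 points.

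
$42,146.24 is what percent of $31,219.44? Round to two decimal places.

$42,146.24 ÷ $31,219.44 ≈ 135.00%.

135.00%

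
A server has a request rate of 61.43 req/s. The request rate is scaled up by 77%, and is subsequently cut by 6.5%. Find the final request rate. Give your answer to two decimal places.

101.66 req/s

Apply the 77% increase: 61.43 × 1.77 = 108.7311.
Apply the 6.5% decrease: 108.7311 × 0.935 = 101.6635785 ≈ 101.66.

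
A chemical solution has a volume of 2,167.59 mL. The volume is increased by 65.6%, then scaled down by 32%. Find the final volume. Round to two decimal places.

Each change multiplies by a factor: 1.656 × 0.68 = 1.12608.
2,167.59 × 1.12608 = 2440.8797472 ≈ 2,440.88.

2,440.88 mL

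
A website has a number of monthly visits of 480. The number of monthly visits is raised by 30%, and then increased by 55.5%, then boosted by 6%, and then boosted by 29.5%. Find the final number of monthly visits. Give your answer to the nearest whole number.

After the 30% increase: 480 × 1.3 = 624.
After the 55.5% increase: 624 × 1.555 = 970.32.
Apply the 6% increase: 970.32 × 1.06 = 1028.5392.
Apply the 29.5% increase: 1028.5392 × 1.295 = 1331.958264 ≈ 1332.

1332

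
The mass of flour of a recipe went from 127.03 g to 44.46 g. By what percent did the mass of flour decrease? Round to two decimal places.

65.00%

Change: 44.46 − 127.03 = -82.57.
Relative to the original: -82.57 ÷ 127.03 ≈ -65.00%.
So the mass of flour decreased by 65.00%.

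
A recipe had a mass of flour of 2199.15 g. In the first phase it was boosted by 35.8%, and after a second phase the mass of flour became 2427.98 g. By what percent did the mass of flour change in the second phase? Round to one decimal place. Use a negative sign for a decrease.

After the first phase: 2199.15 × 1.358 = 2986.4457.
Second-phase multiplier: 2427.98 ÷ 2986.4457 ≈ 0.813.
That is a change of -18.7%.

-18.7%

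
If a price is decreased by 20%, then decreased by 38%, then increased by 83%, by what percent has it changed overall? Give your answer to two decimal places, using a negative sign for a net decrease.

A 20% decrease multiplies by 0.8.
Then a 38% decrease: 0.8 × 0.62 = 0.496.
Then an 83% increase: 0.496 × 1.83 = 0.90768.
Overall factor 0.90768, i.e. -9.23%.

-9.23%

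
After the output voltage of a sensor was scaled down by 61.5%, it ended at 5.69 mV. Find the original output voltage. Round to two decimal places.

14.78 mV

The overall multiplier applied was 0.385.
So the original output voltage was 5.69 ÷ 0.385 ≈ 14.78 mV.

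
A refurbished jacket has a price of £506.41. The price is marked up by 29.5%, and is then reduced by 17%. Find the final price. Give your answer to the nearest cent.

£544.31

29.5% increase: £506.41 × 1.295 = £655.80095.
Apply the 17% decrease: £655.80095 × 0.83 = £544.3147885 ≈ £544.31.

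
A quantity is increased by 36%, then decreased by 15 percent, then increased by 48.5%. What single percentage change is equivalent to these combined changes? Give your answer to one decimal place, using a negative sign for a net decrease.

A 36% increase multiplies by 1.36.
Then a 15% decrease: 1.36 × 0.85 = 1.156.
Then a 48.5% increase: 1.156 × 1.485 = 1.71666.
Overall factor 1.71666, i.e. 71.7%.

71.7%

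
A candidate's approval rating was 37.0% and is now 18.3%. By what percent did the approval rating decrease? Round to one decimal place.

50.5%

The change is 18.3 − 37.0 = -18.7 percentage points.
Relative to the original 37.0%, that is -18.7 ÷ 37.0 ≈ -50.5%.
So the approval rating fell by 50.5%.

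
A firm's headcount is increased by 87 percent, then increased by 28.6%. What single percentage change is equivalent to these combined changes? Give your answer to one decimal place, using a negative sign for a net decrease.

140.5%

An 87% increase multiplies by 1.87.
Then a 28.6% increase: 1.87 × 1.286 = 2.40482.
Overall factor 2.40482, i.e. 140.5%.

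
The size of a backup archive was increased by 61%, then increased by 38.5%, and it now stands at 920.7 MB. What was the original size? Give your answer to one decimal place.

The overall multiplier applied was 1.61 × 1.385 = 2.22985.
So the original size was 920.7 ÷ 2.22985 ≈ 412.9 MB.

412.9 MB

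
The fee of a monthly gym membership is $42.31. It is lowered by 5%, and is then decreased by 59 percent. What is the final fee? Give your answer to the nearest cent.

$16.48

Each change multiplies by a factor: 0.95 × 0.41 = 0.3895.
$42.31 × 0.3895 = $16.479745 ≈ $16.48.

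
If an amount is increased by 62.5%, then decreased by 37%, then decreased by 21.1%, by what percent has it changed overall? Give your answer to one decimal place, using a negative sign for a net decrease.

The combined multiplier is 1.625 × 0.63 × 0.789 = 0.80773875.
That corresponds to a decrease of 19.2%.

-19.2%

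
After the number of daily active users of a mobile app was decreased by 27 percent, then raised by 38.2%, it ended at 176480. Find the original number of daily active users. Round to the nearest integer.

174930

The overall multiplier applied was 0.73 × 1.382 = 1.00886.
So the original number of daily active users was 176480 ÷ 1.00886 ≈ 174930.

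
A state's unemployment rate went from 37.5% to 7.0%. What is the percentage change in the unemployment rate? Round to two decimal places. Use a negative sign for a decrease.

-81.33%

The change is 7.0 − 37.5 = -30.5 percentage points.
Relative to the original 37.5%, that is -30.5 ÷ 37.5 ≈ -81.33%.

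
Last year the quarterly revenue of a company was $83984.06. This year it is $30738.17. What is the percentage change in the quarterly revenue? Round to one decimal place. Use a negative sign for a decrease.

Change: $30738.17 − $83984.06 = -$53245.89.
Relative to the original: -$53245.89 ÷ $83984.06 ≈ -63.4%.

-63.4%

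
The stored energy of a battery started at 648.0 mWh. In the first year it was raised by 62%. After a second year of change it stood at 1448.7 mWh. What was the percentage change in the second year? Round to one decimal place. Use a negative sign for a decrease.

38.0%

After the first year: 648.0 × 1.62 = 1049.76.
Second-year multiplier: 1448.7 ÷ 1049.76 ≈ 1.38003.
That is a change of 38.0%.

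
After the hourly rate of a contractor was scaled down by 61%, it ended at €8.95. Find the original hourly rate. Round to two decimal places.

The overall multiplier applied was 0.39.
So the original hourly rate was €8.95 ÷ 0.39 ≈ €22.95.

€22.95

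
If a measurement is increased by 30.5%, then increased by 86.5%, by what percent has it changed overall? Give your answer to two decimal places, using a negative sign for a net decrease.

A 30.5% increase multiplies by 1.305.
Then an 86.5% increase: 1.305 × 1.865 = 2.433825.
Overall factor 2.433825, i.e. 143.38%.

143.38%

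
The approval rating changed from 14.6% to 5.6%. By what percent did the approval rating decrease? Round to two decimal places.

The change is 5.6 − 14.6 = -9.0 percentage points.
Relative to the original 14.6%, that is -9.0 ÷ 14.6 ≈ -61.64%.
So the approval rating fell by 61.64%.

61.64%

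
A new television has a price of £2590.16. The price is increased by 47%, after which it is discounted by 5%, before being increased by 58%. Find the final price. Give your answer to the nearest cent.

After the 47% increase: £2590.16 × 1.47 = £3807.5352.
After the 5% decrease: £3807.5352 × 0.95 = £3617.15844.
Apply the 58% increase: £3617.15844 × 1.58 = £5715.1103352 ≈ £5715.11.

£5715.11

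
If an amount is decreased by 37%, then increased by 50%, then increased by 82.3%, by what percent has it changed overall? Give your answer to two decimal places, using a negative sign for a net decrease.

72.27%

A 37% decrease multiplies by 0.63.
Then a 50% increase: 0.63 × 1.5 = 0.945.
Then an 82.3% increase: 0.945 × 1.823 = 1.722735.
Overall factor 1.722735, i.e. 72.27%.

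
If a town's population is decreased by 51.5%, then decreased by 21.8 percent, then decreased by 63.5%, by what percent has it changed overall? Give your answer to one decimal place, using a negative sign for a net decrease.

A 51.5% decrease multiplies by 0.485.
Then a 21.8% decrease: 0.485 × 0.782 = 0.37927.
Then a 63.5% decrease: 0.37927 × 0.365 = 0.13843355.
Overall factor 0.13843355, i.e. -86.2%.

-86.2%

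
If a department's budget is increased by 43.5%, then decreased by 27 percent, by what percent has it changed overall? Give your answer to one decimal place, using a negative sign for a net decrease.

The combined multiplier is 1.435 × 0.73 = 1.04755.
That corresponds to an increase of 4.8%.

4.8%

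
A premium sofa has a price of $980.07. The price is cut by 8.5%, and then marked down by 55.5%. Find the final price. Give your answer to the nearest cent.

Each change multiplies by a factor: 0.915 × 0.445 = 0.407175.
$980.07 × 0.407175 = $399.06000225 ≈ $399.06.

$399.06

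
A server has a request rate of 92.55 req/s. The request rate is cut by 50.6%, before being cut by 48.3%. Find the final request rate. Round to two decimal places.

23.64 req/s

Each change multiplies by a factor: 0.494 × 0.517 = 0.255398.
92.55 × 0.255398 = 23.6370849 ≈ 23.64.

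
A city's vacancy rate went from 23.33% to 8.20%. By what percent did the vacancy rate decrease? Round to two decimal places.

64.85%

The change is 8.20 − 23.33 = -15.13 percentage points.
Relative to the original 23.33%, that is -15.13 ÷ 23.33 ≈ -64.85%.
So the vacancy rate fell by 64.85%.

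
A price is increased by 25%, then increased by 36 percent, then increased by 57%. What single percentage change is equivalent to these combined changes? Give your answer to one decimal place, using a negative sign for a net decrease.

166.9%

A 25% increase multiplies by 1.25.
Then a 36% increase: 1.25 × 1.36 = 1.7.
Then a 57% increase: 1.7 × 1.57 = 2.669.
Overall factor 2.669, i.e. 166.9%.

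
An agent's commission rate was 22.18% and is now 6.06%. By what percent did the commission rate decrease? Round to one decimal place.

72.7%

The change is 6.06 − 22.18 = -16.12 percentage points.
Relative to the original 22.18%, that is -16.12 ÷ 22.18 ≈ -72.7%.
So the commission rate fell by 72.7%.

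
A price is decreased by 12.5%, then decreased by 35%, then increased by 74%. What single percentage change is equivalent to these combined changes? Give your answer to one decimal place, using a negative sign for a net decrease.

-1.0%

The combined multiplier is 0.875 × 0.65 × 1.74 = 0.989625.
That corresponds to a decrease of 1.0%.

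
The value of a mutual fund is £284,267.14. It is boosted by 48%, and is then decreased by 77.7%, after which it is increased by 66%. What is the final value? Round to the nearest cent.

£155,740.41

After the 48% increase: £284,267.14 × 1.48 = £420715.3672.
After the 77.7% decrease: £420715.3672 × 0.223 = £93819.5268856.
After the 66% increase: £93819.5268856 × 1.66 = £155740.414630096 ≈ £155,740.41.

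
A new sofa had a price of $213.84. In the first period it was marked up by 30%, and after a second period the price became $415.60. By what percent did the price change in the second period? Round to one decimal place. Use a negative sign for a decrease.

After the first period: $213.84 × 1.3 = $277.992.
Second-period multiplier: $415.60 ÷ $277.992 ≈ 1.49501.
That is a change of 49.5%.

49.5%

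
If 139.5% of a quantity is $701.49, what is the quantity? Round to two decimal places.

$502.86

$701.49 ÷ 1.395 ≈ $502.86.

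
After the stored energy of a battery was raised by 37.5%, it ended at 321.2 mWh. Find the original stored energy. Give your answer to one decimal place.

The overall multiplier applied was 1.375.
So the original stored energy was 321.2 ÷ 1.375 = 233.6 mWh.

233.6 mWh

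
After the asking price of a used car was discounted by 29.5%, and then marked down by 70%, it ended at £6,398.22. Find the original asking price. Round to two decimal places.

£30,251.63

The overall multiplier applied was 0.705 × 0.3 = 0.2115.
So the original asking price was £6,398.22 ÷ 0.2115 ≈ £30,251.63.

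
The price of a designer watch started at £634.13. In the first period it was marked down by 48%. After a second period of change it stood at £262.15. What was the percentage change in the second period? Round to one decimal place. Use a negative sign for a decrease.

After the first period: £634.13 × 0.52 = £329.7476.
Second-period multiplier: £262.15 ÷ £329.7476 ≈ 0.795.
That is a change of -20.5%.

-20.5%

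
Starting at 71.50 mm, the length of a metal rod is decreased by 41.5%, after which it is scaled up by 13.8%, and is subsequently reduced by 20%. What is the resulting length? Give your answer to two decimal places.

Apply the 41.5% decrease: 71.50 × 0.585 = 41.8275.
13.8% increase: 41.8275 × 1.138 = 47.599695.
Apply the 20% decrease: 47.599695 × 0.8 = 38.079756 ≈ 38.08.

38.08 mm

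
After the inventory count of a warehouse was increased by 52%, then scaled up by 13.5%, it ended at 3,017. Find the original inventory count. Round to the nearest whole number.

1,749

Undoing the 13.5% increase: 3,017 ÷ 1.135 ≈ 2658.14978.
Undoing the 52% increase: 2658.14978 ÷ 1.52 ≈ 1,749.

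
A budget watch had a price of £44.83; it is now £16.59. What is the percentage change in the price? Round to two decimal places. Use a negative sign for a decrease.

-62.99%

Change: £16.59 − £44.83 = -£28.24.
Relative to the original: -£28.24 ÷ £44.83 ≈ -62.99%.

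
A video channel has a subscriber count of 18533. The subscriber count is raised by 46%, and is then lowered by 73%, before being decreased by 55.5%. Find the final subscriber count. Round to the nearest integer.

3251

Each change multiplies by a factor: 1.46 × 0.27 × 0.445 = 0.175419.
18533 × 0.175419 = 3251.040327 ≈ 3251.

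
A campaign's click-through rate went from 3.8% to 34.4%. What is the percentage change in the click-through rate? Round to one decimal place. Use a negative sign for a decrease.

805.3%

The change is 34.4 − 3.8 = 30.6 percentage points.
Relative to the original 3.8%, that is 30.6 ÷ 3.8 ≈ 805.3%.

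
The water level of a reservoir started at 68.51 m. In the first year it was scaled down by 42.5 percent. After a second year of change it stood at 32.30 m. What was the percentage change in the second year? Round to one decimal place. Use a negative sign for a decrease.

After the first year: 68.51 × 0.575 = 39.39325.
Second-year multiplier: 32.30 ÷ 39.39325 ≈ 0.81994.
That is a change of -18.0%.

-18.0%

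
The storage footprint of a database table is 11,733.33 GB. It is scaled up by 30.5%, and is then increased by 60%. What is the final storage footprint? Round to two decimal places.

24,499.19 GB

Each change multiplies by a factor: 1.305 × 1.6 = 2.088.
11,733.33 × 2.088 = 24499.19304 ≈ 24,499.19.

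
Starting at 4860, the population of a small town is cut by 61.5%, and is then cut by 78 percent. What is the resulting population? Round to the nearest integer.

412

After the 61.5% decrease: 4860 × 0.385 = 1871.1.
78% decrease: 1871.1 × 0.22 = 411.642 ≈ 412.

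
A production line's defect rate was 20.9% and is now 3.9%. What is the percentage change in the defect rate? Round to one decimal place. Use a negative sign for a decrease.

-81.3%

The change is 3.9 − 20.9 = -17.0 percentage points.
Relative to the original 20.9%, that is -17.0 ÷ 20.9 ≈ -81.3%.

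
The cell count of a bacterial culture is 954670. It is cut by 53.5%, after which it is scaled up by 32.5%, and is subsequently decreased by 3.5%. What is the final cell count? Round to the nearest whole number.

53.5% decrease: 954670 × 0.465 = 443921.55.
Apply the 32.5% increase: 443921.55 × 1.325 = 588196.05375.
Apply the 3.5% decrease: 588196.05375 × 0.965 = 567609.19186875 ≈ 567609.

567609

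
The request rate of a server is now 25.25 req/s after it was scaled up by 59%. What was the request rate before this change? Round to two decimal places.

The overall multiplier applied was 1.59.
So the original request rate was 25.25 ÷ 1.59 ≈ 15.88 req/s.

15.88 req/s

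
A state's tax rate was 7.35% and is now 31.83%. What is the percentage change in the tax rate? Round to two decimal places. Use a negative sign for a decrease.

333.06%

The change is 31.83 − 7.35 = 24.48 percentage points.
Relative to the original 7.35%, that is 24.48 ÷ 7.35 ≈ 333.06%.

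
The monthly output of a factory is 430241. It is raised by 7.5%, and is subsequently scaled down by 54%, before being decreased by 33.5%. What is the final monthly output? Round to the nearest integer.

141482

Each change multiplies by a factor: 1.075 × 0.46 × 0.665 = 0.3288425.
430241 × 0.3288425 = 141481.5260425 ≈ 141482.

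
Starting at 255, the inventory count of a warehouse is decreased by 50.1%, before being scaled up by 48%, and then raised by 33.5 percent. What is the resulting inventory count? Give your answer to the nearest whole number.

251

After the 50.1% decrease: 255 × 0.499 = 127.245.
After the 48% increase: 127.245 × 1.48 = 188.3226.
Apply the 33.5% increase: 188.3226 × 1.335 = 251.410671 ≈ 251.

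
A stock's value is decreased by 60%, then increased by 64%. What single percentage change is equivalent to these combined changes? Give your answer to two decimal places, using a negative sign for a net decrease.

A 60% decrease multiplies by 0.4.
Then a 64% increase: 0.4 × 1.64 = 0.656.
Overall factor 0.656, i.e. -34.40%.

-34.40%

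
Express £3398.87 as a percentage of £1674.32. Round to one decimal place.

203.0%

£3398.87 ÷ £1674.32 ≈ 203.0%.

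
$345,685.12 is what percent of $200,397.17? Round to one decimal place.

$345,685.12 ÷ $200,397.17 ≈ 172.5%.

172.5%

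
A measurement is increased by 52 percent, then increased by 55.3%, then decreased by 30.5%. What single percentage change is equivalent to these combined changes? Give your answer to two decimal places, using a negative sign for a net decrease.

A 52% increase multiplies by 1.52.
Then a 55.3% increase: 1.52 × 1.553 = 2.36056.
Then a 30.5% decrease: 2.36056 × 0.695 = 1.6405892.
Overall factor 1.6405892, i.e. 64.06%.

64.06%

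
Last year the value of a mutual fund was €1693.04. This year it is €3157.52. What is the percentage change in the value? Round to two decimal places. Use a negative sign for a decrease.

86.50%

Change: €3157.52 − €1693.04 = €1464.48.
Relative to the original: €1464.48 ÷ €1693.04 ≈ 86.50%.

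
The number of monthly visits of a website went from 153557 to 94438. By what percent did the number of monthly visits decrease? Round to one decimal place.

Change: 94438 − 153557 = -59119.
Relative to the original: -59119 ÷ 153557 ≈ -38.5%.
So the number of monthly visits decreased by 38.5%.

38.5%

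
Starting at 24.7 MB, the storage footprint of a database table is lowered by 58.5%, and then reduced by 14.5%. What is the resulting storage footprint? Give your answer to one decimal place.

8.8 MB

Each change multiplies by a factor: 0.415 × 0.855 = 0.354825.
24.7 × 0.354825 = 8.7641775 ≈ 8.8.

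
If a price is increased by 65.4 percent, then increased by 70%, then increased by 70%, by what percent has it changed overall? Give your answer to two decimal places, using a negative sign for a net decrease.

378.01%

A 65.4% increase multiplies by 1.654.
Then a 70% increase: 1.654 × 1.7 = 2.8118.
Then a 70% increase: 2.8118 × 1.7 = 4.78006.
Overall factor 4.78006, i.e. 378.01%.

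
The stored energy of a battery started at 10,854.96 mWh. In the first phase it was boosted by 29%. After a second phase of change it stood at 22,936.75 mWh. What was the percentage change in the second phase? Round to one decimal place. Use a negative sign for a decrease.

After the first phase: 10,854.96 × 1.29 = 14002.8984.
Second-phase multiplier: 22,936.75 ÷ 14002.8984 ≈ 1.638.
That is a change of 63.8%.

63.8%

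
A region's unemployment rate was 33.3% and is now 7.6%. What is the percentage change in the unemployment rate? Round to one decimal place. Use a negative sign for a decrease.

-77.2%

The change is 7.6 − 33.3 = -25.7 percentage points.
Relative to the original 33.3%, that is -25.7 ÷ 33.3 ≈ -77.2%.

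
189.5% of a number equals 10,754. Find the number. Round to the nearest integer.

5,675

10,754 ÷ 1.895 ≈ 5,675.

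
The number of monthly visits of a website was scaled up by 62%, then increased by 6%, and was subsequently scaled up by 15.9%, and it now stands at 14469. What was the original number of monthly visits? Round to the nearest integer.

7270

Undoing the 15.9% increase: 14469 ÷ 1.159 ≈ 12484.037964.
Undoing the 6% increase: 12484.037964 ÷ 1.06 ≈ 11777.394306.
Undoing the 62% increase: 11777.394306 ÷ 1.62 ≈ 7270.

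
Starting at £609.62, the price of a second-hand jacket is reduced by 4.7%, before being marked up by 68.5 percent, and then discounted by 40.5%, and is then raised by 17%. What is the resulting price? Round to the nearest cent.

£681.48

After the 4.7% decrease: £609.62 × 0.953 = £580.96786.
After the 68.5% increase: £580.96786 × 1.685 = £978.9308441.
40.5% decrease: £978.9308441 × 0.595 = £582.4638522395.
17% increase: £582.4638522395 × 1.17 = £681.482707120215 ≈ £681.48.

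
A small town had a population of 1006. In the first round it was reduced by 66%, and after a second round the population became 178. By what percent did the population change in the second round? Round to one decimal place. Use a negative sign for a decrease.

After the first round: 1006 × 0.34 = 342.04.
Second-round multiplier: 178 ÷ 342.04 ≈ 0.52041.
That is a change of -48.0%.

-48.0%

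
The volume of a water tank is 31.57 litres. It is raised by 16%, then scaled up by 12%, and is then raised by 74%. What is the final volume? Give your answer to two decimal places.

71.37 litres

After the 16% increase: 31.57 × 1.16 = 36.6212.
After the 12% increase: 36.6212 × 1.12 = 41.015744.
74% increase: 41.015744 × 1.74 = 71.36739456 ≈ 71.37.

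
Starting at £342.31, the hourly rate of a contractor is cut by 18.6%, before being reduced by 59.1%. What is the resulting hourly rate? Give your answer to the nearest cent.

Apply the 18.6% decrease: £342.31 × 0.814 = £278.64034.
After the 59.1% decrease: £278.64034 × 0.409 = £113.96389906 ≈ £113.96.

£113.96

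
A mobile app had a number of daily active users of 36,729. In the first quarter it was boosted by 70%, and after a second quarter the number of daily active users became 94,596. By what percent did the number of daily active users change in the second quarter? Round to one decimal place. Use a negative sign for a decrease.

51.5%

After the first quarter: 36,729 × 1.7 = 62439.3.
Second-quarter multiplier: 94,596 ÷ 62439.3 ≈ 1.51501.
That is a change of 51.5%.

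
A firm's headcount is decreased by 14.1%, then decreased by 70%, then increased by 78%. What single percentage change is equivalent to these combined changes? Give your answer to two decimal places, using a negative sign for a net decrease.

-54.13%

A 14.1% decrease multiplies by 0.859.
Then a 70% decrease: 0.859 × 0.3 = 0.2577.
Then a 78% increase: 0.2577 × 1.78 = 0.458706.
Overall factor 0.458706, i.e. -54.13%.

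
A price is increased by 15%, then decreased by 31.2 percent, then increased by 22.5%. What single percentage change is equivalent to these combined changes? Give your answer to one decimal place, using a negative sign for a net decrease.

A 15% increase multiplies by 1.15.
Then a 31.2% decrease: 1.15 × 0.688 = 0.7912.
Then a 22.5% increase: 0.7912 × 1.225 = 0.96922.
Overall factor 0.96922, i.e. -3.1%.

-3.1%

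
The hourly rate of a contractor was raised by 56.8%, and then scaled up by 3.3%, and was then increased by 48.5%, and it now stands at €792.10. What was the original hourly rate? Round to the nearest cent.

€329.31

Undoing the 48.5% increase: €792.10 ÷ 1.485 ≈ €533.400673.
Undoing the 3.3% increase: €533.400673 ÷ 1.033 ≈ €516.360768.
Undoing the 56.8% increase: €516.360768 ÷ 1.568 ≈ €329.31.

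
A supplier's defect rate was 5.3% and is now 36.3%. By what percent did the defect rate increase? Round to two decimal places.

584.91%

The change is 36.3 − 5.3 = 31.0 percentage points.
Relative to the original 5.3%, that is 31.0 ÷ 5.3 ≈ 584.91%.
So the defect rate rose by 584.91%.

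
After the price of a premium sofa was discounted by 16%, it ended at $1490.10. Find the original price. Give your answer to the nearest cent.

The overall multiplier applied was 0.84.
So the original price was $1490.10 ÷ 0.84 ≈ $1773.93.

$1773.93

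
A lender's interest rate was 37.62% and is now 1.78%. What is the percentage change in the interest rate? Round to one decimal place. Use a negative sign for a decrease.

The change is 1.78 − 37.62 = -35.84 percentage points.
Relative to the original 37.62%, that is -35.84 ÷ 37.62 ≈ -95.3%.

-95.3%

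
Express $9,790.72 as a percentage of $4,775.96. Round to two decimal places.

205.00%

$9,790.72 ÷ $4,775.96 ≈ 205.00%.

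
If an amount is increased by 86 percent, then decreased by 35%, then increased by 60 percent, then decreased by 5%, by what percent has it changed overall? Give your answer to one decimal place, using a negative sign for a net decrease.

83.8%

The combined multiplier is 1.86 × 0.65 × 1.6 × 0.95 = 1.83768.
That corresponds to an increase of 83.8%.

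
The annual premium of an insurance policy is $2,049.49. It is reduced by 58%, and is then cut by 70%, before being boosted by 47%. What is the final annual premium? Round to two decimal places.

$379.61

Each change multiplies by a factor: 0.42 × 0.3 × 1.47 = 0.18522.
$2,049.49 × 0.18522 = $379.6065378 ≈ $379.61.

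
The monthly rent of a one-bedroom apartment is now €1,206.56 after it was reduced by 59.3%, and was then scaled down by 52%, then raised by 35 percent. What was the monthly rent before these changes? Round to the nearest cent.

€4,574.88

Undoing the 35% increase: €1,206.56 ÷ 1.35 ≈ €893.748148.
Undoing the 52% decrease: €893.748148 ÷ 0.48 ≈ €1861.975308.
Undoing the 59.3% decrease: €1861.975308 ÷ 0.407 ≈ €4,574.88.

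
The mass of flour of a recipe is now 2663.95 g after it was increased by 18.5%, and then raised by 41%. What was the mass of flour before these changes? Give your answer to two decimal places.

The overall multiplier applied was 1.185 × 1.41 = 1.67085.
So the original mass of flour was 2663.95 ÷ 1.67085 ≈ 1594.37 g.

1594.37 g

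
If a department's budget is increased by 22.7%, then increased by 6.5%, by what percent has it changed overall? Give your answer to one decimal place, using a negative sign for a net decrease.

A 22.7% increase multiplies by 1.227.
Then a 6.5% increase: 1.227 × 1.065 = 1.306755.
Overall factor 1.306755, i.e. 30.7%.

30.7%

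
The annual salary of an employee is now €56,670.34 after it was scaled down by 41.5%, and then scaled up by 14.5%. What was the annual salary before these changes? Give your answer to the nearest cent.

€84,604.70

The overall multiplier applied was 0.585 × 1.145 = 0.669825.
So the original annual salary was €56,670.34 ÷ 0.669825 ≈ €84,604.70.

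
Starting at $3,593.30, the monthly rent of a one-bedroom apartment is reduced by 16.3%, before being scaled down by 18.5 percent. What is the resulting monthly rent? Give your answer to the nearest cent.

Apply the 16.3% decrease: $3,593.30 × 0.837 = $3007.5921.
After the 18.5% decrease: $3007.5921 × 0.815 = $2451.1875615 ≈ $2,451.19.

$2,451.19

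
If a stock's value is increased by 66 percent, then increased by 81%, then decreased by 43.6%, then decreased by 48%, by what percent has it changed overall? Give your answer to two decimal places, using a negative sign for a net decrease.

-11.88%

The combined multiplier is 1.66 × 1.81 × 0.564 × 0.52 = 0.881189088.
That corresponds to a decrease of 11.88%.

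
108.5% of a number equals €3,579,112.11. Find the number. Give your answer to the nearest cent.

€3,579,112.11 ÷ 1.085 ≈ €3,298,720.84.

€3,298,720.84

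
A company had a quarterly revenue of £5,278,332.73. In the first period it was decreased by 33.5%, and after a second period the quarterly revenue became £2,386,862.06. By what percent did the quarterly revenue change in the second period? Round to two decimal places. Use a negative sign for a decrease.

After the first period: £5,278,332.73 × 0.665 = £3510091.26545.
Second-period multiplier: £2,386,862.06 ÷ £3510091.26545 ≈ 0.68.
That is a change of -32.00%.

-32.00%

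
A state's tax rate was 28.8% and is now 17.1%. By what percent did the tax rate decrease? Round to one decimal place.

The change is 17.1 − 28.8 = -11.7 percentage points.
Relative to the original 28.8%, that is -11.7 ÷ 28.8 ≈ -40.6%.
So the tax rate fell by 40.6%.

40.6%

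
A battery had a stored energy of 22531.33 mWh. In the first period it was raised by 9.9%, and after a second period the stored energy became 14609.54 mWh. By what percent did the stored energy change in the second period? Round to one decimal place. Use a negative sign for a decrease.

-41.0%

After the first period: 22531.33 × 1.099 = 24761.93167.
Second-period multiplier: 14609.54 ÷ 24761.93167 ≈ 0.59.
That is a change of -41.0%.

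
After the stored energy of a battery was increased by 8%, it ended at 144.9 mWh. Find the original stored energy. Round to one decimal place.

The overall multiplier applied was 1.08.
So the original stored energy was 144.9 ÷ 1.08 ≈ 134.2 mWh.

134.2 mWh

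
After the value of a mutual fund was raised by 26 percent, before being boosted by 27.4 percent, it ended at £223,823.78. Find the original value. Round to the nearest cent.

£139,433.22

Undoing the 27.4% increase: £223,823.78 ÷ 1.274 ≈ £175685.855573.
Undoing the 26% increase: £175685.855573 ÷ 1.26 ≈ £139,433.22.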